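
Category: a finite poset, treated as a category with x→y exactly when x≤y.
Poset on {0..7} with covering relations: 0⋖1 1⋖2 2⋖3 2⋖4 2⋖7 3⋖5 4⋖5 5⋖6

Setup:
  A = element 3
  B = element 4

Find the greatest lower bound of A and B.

Lower bounds of A=3 and B=4: {0,1,2}
  0 ≤ 2
  1 ≤ 2
  2 ≤ 2
glb = 2

Answer: A∧B = 2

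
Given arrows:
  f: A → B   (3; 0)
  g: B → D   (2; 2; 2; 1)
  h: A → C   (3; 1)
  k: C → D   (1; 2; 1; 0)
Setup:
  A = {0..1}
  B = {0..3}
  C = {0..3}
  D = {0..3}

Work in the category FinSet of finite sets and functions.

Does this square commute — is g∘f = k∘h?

1) trace f;g:
  0 f→3 g→1
  1 f→0 g→2
  result₁ = (1; 2)
2) trace h;k:
  0 h→3 k→0
  1 h→1 k→2
  result₂ = (0; 2)
Equal? NO — does not commute

Answer: DOES NOT COMMUTE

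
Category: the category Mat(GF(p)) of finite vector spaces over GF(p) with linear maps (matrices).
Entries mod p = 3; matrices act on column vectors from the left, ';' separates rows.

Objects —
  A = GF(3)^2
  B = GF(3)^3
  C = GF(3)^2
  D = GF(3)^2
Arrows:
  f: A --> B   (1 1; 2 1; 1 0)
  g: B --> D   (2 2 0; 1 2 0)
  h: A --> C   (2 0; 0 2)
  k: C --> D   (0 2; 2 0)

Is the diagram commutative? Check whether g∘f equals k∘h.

Along f;g (path 1):
  e0=[1,0] f-->[1,2,1] g-->[0,2]
  e1=[0,1] f-->[1,1,0] g-->[1,0]
  ⟦path⟧₁ = (0 1; 2 0)
Along h;k (path 2):
  e0=[1,0] h-->[2,0] k-->[0,1]
  e1=[0,1] h-->[0,2] k-->[1,0]
  ⟦path⟧₂ = (0 1; 1 0)
Equal? distinct morphisms ✗

Answer: DOES NOT COMMUTE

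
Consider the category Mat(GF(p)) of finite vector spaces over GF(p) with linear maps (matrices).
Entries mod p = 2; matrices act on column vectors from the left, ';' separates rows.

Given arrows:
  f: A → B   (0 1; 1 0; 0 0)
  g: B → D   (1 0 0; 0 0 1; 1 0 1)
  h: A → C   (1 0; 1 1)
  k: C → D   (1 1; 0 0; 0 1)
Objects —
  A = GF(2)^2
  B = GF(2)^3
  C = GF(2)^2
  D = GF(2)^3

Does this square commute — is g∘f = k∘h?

Along f;g (path 1):
  e0=(1,0) f→(0,1,0) g→(0,0,0)
  e1=(0,1) f→(1,0,0) g→(1,0,1)
  result₁ = (0 1; 0 0; 0 1)
Along h;k (path 2):
  e0=(1,0) h→(1,1) k→(0,0,1)
  e1=(0,1) h→(0,1) k→(1,0,1)
  result₂ = (0 1; 0 0; 1 1)
Equal? NO — does not commute

Answer: DOES NOT COMMUTE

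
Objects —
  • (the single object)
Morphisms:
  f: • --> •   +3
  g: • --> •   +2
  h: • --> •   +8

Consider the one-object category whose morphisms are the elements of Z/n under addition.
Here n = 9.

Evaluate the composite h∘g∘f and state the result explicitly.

  0 +3≡3 +2≡5 +8≡4  (mod 9)
⟦path⟧: +4

Answer: +4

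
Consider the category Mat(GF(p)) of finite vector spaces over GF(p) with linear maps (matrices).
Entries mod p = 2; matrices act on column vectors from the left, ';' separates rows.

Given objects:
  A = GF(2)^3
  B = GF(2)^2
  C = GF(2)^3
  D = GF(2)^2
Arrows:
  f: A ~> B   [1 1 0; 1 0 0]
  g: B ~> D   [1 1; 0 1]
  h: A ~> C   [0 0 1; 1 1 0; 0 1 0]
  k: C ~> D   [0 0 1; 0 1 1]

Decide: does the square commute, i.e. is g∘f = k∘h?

Answer: COMMUTES

Work:
Path 1 = f;g:
  e0=[1,0,0] f~>[1,1] g~>[0,1]
  e1=[0,1,0] f~>[1,0] g~>[1,0]
  e2=[0,0,1] f~>[0,0] g~>[0,0]
  composite₁ = [0 1 0; 1 0 0]
Path 2 = h;k:
  e0=[1,0,0] h~>[0,1,0] k~>[0,1]
  e1=[0,1,0] h~>[0,1,1] k~>[1,0]
  e2=[0,0,1] h~>[1,0,0] k~>[0,0]
  composite₂ = [0 1 0; 1 0 0]
Equal? same morphism ✓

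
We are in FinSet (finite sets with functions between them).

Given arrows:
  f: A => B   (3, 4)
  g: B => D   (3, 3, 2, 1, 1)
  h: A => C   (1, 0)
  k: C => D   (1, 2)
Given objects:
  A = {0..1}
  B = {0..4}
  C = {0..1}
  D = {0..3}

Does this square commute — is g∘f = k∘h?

Answer: DOES NOT COMMUTE

Trace:
Along f;g (path 1):
  0 f=>3 g=>1
  1 f=>4 g=>1
  result₁ = (1, 1)
Along h;k (path 2):
  0 h=>1 k=>2
  1 h=>0 k=>1
  result₂ = (2, 1)
Equal? distinct morphisms ✗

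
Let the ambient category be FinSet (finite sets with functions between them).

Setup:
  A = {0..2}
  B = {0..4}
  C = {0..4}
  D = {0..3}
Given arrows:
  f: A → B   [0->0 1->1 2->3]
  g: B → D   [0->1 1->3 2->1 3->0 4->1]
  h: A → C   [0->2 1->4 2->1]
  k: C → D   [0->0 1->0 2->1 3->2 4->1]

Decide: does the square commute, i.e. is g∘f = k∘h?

Answer: DOES NOT COMMUTE

Trace:
Along f;g (path 1):
  0 f→0 g→1
  1 f→1 g→3
  2 f→3 g→0
  composite₁ = [0->1 1->3 2->0]
Along h;k (path 2):
  0 h→2 k→1
  1 h→4 k→1
  2 h→1 k→0
  composite₂ = [0->1 1->1 2->0]
Equal? differ; not commutative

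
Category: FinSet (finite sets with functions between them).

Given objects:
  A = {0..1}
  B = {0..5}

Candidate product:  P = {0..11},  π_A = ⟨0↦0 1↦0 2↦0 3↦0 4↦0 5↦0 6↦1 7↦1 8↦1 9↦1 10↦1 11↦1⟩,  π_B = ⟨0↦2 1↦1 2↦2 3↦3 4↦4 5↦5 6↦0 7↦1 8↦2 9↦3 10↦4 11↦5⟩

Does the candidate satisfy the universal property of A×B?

Answer: NOT A VALID PRODUCT — duplicate pair at indices 2,0

Derivation:
|A|·|B| = 2·6 = 12;  |P| = 12
Check the pairing map k ↦ (π_A(k), π_B(k)):
  0 ↦ (0,2)
  1 ↦ (0,1)
  2 ↦ (0,2)  ✗ repeats pair of k=0
  3 ↦ (0,3)
  4 ↦ (0,4)
  5 ↦ (0,5)
  6 ↦ (1,0)
  7 ↦ (1,1)
  8 ↦ (1,2)
  9 ↦ (1,3)
  10 ↦ (1,4)
  11 ↦ (1,5)
distinct pairs in image: 11 / 12 needed
  → (0,2) hit at k=0 and k=2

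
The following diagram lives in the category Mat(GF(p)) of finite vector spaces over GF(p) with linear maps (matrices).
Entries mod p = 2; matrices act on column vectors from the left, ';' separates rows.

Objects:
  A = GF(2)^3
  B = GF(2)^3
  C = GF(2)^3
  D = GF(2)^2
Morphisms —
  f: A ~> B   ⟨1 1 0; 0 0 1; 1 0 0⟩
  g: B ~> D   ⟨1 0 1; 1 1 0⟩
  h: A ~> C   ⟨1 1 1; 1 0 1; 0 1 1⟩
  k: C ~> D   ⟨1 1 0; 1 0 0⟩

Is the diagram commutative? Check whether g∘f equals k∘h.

Along f;g (path 1):
  e0=(1,0,0) f~>(1,0,1) g~>(0,1)
  e1=(0,1,0) f~>(1,0,0) g~>(1,1)
  e2=(0,0,1) f~>(0,1,0) g~>(0,1)
  result₁ = ⟨0 1 0; 1 1 1⟩
Along h;k (path 2):
  e0=(1,0,0) h~>(1,1,0) k~>(0,1)
  e1=(0,1,0) h~>(1,0,1) k~>(1,1)
  e2=(0,0,1) h~>(1,1,1) k~>(0,1)
  result₂ = ⟨0 1 0; 1 1 1⟩
Equal? equal; square commutes

Answer: COMMUTES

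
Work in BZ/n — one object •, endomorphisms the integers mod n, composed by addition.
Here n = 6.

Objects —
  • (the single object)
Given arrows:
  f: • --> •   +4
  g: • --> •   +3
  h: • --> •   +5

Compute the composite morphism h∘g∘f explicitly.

  0 +4≡4 +3≡1 +5≡0  (mod 6)
result: +0

Answer: +0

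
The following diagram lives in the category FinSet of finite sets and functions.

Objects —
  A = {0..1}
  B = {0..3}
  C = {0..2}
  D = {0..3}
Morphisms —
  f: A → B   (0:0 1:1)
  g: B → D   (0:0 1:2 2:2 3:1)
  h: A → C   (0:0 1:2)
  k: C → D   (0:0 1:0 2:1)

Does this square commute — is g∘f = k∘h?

Answer: DOES NOT COMMUTE

Derivation:
1) trace f;g:
  0 f→0 g→0
  1 f→1 g→2
  ⟦path⟧₁ = (0:0 1:2)
2) trace h;k:
  0 h→0 k→0
  1 h→2 k→1
  ⟦path⟧₂ = (0:0 1:1)
Equal? NO — does not commute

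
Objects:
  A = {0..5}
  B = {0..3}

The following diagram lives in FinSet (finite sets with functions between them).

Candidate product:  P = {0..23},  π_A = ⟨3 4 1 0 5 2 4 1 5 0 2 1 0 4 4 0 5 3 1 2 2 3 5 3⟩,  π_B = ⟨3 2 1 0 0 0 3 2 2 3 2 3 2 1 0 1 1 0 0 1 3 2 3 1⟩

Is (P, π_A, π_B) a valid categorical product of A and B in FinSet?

Answer: VALID PRODUCT

Work:
|A|·|B| = 6·4 = 24;  |P| = 24
Check the pairing map k ↦ (π_A(k), π_B(k)):
  0 -> (3,3)
  1 -> (4,2)
  2 -> (1,1)
  3 -> (0,0)
  4 -> (5,0)
  5 -> (2,0)
  6 -> (4,3)
  7 -> (1,2)
  8 -> (5,2)
  9 -> (0,3)
  10 -> (2,2)
  11 -> (1,3)
  12 -> (0,2)
  13 -> (4,1)
  14 -> (4,0)
  15 -> (0,1)
  16 -> (5,1)
  17 -> (3,0)
  18 -> (1,0)
  19 -> (2,1)
  20 -> (2,3)
  21 -> (3,2)
  22 -> (5,3)
  23 -> (3,1)
distinct pairs in image: 24 / 24 needed
  → bijection onto A×B; projections well-typed.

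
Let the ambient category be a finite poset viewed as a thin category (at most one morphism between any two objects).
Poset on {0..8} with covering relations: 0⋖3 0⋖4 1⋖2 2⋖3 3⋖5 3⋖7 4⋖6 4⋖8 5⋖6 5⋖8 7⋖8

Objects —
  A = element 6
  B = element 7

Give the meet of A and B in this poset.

Lower bounds of A=6 and B=7: {0,1,2,3}
  0 <= 3
  1 <= 3
  2 <= 3
  3 <= 3
glb = 3

Answer: A∧B = 3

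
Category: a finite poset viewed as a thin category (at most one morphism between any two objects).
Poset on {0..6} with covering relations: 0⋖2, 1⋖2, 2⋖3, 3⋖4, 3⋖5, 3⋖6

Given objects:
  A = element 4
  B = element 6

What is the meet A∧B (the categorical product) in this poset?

{x : x<=A ∧ x<=B} = {0,1,2,3}  (A=4, B=6)
  0 <= 3
  1 <= 3
  2 <= 3
  3 <= 3
glb = 3

Answer: A∧B = 3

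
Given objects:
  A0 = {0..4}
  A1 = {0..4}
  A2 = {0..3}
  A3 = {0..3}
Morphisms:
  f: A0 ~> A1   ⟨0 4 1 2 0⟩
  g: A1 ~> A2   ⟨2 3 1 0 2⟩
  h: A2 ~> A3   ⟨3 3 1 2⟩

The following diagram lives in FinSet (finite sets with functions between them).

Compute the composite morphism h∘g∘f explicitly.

Answer: ⟨1 1 2 3 1⟩

Trace:
  0 f~>0 g~>2 h~>1
  1 f~>4 g~>2 h~>1
  2 f~>1 g~>3 h~>2
  3 f~>2 g~>1 h~>3
  4 f~>0 g~>2 h~>1
result: ⟨1 1 2 3 1⟩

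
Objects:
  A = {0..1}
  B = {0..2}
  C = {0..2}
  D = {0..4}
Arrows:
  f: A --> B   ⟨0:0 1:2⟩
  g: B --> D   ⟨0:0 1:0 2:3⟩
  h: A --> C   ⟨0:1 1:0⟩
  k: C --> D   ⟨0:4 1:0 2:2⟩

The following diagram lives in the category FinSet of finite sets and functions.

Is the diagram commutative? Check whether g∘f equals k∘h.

Answer: DOES NOT COMMUTE

Trace:
1) trace f;g:
  0 f-->0 g-->0
  1 f-->2 g-->3
  ⟦path⟧₁ = ⟨0:0 1:3⟩
2) trace h;k:
  0 h-->1 k-->0
  1 h-->0 k-->4
  ⟦path⟧₂ = ⟨0:0 1:4⟩
Equal? NO — does not commute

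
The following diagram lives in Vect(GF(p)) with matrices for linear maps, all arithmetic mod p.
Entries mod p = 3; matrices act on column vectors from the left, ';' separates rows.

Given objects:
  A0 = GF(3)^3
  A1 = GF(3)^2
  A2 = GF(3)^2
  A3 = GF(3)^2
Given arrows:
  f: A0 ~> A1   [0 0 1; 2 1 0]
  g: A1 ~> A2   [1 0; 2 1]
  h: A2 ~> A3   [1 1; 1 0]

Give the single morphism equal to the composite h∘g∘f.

Answer: [2 1 0; 0 0 1]

Trace:
  e0=[1,0,0] f~>[0,2] g~>[0,2] h~>[2,0]
  e1=[0,1,0] f~>[0,1] g~>[0,1] h~>[1,0]
  e2=[0,0,1] f~>[1,0] g~>[1,2] h~>[0,1]
result: [2 1 0; 0 0 1]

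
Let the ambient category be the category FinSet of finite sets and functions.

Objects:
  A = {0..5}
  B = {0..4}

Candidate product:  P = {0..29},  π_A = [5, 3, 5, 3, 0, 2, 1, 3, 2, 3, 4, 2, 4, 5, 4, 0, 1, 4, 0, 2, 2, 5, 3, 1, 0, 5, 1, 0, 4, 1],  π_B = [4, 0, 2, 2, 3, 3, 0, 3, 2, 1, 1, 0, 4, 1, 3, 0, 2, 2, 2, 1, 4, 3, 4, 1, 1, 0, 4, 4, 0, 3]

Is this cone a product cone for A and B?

Answer: VALID PRODUCT

Derivation:
|A|·|B| = 6·5 = 30;  |P| = 30
Check the pairing map k ↦ (π_A(k), π_B(k)):
  0 ↦ (5,4)
  1 ↦ (3,0)
  2 ↦ (5,2)
  3 ↦ (3,2)
  4 ↦ (0,3)
  5 ↦ (2,3)
  6 ↦ (1,0)
  7 ↦ (3,3)
  8 ↦ (2,2)
  9 ↦ (3,1)
  10 ↦ (4,1)
  11 ↦ (2,0)
  12 ↦ (4,4)
  13 ↦ (5,1)
  14 ↦ (4,3)
  15 ↦ (0,0)
  16 ↦ (1,2)
  17 ↦ (4,2)
  18 ↦ (0,2)
  19 ↦ (2,1)
  20 ↦ (2,4)
  21 ↦ (5,3)
  22 ↦ (3,4)
  23 ↦ (1,1)
  24 ↦ (0,1)
  25 ↦ (5,0)
  26 ↦ (1,4)
  27 ↦ (0,4)
  28 ↦ (4,0)
  29 ↦ (1,3)
distinct pairs in image: 30 / 30 needed
  → bijection onto A×B; projections well-typed.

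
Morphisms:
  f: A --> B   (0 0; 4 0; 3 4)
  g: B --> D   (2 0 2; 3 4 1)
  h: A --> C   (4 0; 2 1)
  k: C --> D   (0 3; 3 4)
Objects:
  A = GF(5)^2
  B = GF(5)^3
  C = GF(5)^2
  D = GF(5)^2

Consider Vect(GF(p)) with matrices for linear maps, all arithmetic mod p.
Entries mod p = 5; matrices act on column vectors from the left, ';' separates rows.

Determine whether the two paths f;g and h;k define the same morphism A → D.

1) trace f;g:
  e0=⟨1,0⟩ f-->⟨0,4,3⟩ g-->⟨1,4⟩
  e1=⟨0,1⟩ f-->⟨0,0,4⟩ g-->⟨3,4⟩
  composite₁ = (1 3; 4 4)
2) trace h;k:
  e0=⟨1,0⟩ h-->⟨4,2⟩ k-->⟨1,0⟩
  e1=⟨0,1⟩ h-->⟨0,1⟩ k-->⟨3,4⟩
  composite₂ = (1 3; 0 4)
Equal? NO — does not commute

Answer: DOES NOT COMMUTE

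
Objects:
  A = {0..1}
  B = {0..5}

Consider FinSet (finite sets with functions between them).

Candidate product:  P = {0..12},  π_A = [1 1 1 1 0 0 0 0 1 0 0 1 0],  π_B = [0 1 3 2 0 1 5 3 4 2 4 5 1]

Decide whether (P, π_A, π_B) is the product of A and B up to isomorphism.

|A|·|B| = 2·6 = 12;  |P| = 13
  → cardinalities differ; no bijection possible.

Answer: NOT A VALID PRODUCT — |P|=13 ≠ |A|·|B|=12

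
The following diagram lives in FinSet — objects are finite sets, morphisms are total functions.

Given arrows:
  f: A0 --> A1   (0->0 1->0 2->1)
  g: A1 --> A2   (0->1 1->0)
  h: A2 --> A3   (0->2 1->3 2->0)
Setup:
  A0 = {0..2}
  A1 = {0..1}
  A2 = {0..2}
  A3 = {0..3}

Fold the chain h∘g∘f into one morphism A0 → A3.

  0 f-->0 g-->1 h-->3
  1 f-->0 g-->1 h-->3
  2 f-->1 g-->0 h-->2
result: (0->3 1->3 2->2)

Answer: (0->3 1->3 2->2)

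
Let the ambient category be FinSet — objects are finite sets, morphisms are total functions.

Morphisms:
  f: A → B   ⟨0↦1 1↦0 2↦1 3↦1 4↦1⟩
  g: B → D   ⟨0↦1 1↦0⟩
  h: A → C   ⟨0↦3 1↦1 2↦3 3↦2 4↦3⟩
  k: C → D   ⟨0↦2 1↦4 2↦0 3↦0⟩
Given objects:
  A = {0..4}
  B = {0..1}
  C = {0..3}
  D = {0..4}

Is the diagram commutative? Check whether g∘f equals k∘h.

Along f;g (path 1):
  0 f→1 g→0
  1 f→0 g→1
  2 f→1 g→0
  3 f→1 g→0
  4 f→1 g→0
  result₁ = ⟨0↦0 1↦1 2↦0 3↦0 4↦0⟩
Along h;k (path 2):
  0 h→3 k→0
  1 h→1 k→4
  2 h→3 k→0
  3 h→2 k→0
  4 h→3 k→0
  result₂ = ⟨0↦0 1↦4 2↦0 3↦0 4↦0⟩
Equal? differ; not commutative

Answer: DOES NOT COMMUTE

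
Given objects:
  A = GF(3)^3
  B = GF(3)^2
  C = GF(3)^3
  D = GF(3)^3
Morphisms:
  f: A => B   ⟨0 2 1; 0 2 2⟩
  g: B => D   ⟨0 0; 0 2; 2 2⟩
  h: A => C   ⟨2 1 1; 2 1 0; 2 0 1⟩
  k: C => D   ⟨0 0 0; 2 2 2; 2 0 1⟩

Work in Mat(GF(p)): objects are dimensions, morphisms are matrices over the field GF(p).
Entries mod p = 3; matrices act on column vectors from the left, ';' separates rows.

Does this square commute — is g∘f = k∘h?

1) trace f;g:
  e0=[1,0,0] f=>[0,0] g=>[0,0,0]
  e1=[0,1,0] f=>[2,2] g=>[0,1,2]
  e2=[0,0,1] f=>[1,2] g=>[0,1,0]
  composite₁ = ⟨0 0 0; 0 1 1; 0 2 0⟩
2) trace h;k:
  e0=[1,0,0] h=>[2,2,2] k=>[0,0,0]
  e1=[0,1,0] h=>[1,1,0] k=>[0,1,2]
  e2=[0,0,1] h=>[1,0,1] k=>[0,1,0]
  composite₂ = ⟨0 0 0; 0 1 1; 0 2 0⟩
Equal? same morphism ✓

Answer: COMMUTES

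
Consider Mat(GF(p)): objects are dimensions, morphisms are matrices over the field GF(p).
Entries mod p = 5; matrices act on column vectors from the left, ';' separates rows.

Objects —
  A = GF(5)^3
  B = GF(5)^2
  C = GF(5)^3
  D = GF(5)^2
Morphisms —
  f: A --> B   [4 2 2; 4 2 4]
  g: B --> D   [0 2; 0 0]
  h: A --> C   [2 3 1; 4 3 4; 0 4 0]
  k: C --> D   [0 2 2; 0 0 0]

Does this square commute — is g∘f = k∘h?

Answer: COMMUTES

Trace:
Path 1 = f;g:
  e0=(1,0,0) f-->(4,4) g-->(3,0)
  e1=(0,1,0) f-->(2,2) g-->(4,0)
  e2=(0,0,1) f-->(2,4) g-->(3,0)
  composite₁ = [3 4 3; 0 0 0]
Path 2 = h;k:
  e0=(1,0,0) h-->(2,4,0) k-->(3,0)
  e1=(0,1,0) h-->(3,3,4) k-->(4,0)
  e2=(0,0,1) h-->(1,4,0) k-->(3,0)
  composite₂ = [3 4 3; 0 0 0]
Equal? YES — commutes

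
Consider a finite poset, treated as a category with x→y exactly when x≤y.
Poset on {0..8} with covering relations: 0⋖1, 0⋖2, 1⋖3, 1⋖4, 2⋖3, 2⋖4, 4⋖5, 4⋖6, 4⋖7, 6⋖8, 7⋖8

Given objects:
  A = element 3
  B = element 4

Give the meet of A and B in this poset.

Common predecessors of 3,4: {0,1,2}
  maximal lower bounds 1 and 2 are incomparable: neither 1<=2 nor 2<=1
→ no greatest lower bound exists

Answer: NO MEET EXISTS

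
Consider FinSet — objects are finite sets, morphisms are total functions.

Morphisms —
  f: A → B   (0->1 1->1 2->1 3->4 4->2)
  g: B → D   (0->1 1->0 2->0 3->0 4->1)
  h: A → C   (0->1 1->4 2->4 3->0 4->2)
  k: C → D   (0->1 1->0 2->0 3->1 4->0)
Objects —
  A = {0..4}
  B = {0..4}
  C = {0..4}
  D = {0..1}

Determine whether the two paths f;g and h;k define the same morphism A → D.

Along f;g (path 1):
  0 f→1 g→0
  1 f→1 g→0
  2 f→1 g→0
  3 f→4 g→1
  4 f→2 g→0
  result₁ = (0->0 1->0 2->0 3->1 4->0)
Along h;k (path 2):
  0 h→1 k→0
  1 h→4 k→0
  2 h→4 k→0
  3 h→0 k→1
  4 h→2 k→0
  result₂ = (0->0 1->0 2->0 3->1 4->0)
Equal? equal; square commutes

Answer: COMMUTES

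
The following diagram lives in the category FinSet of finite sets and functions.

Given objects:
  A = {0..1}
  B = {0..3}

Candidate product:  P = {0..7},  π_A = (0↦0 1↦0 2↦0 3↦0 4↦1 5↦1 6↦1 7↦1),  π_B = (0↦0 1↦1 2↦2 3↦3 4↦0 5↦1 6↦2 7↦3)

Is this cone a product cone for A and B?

|A|·|B| = 2·4 = 8;  |P| = 8
Check the pairing map k ↦ (π_A(k), π_B(k)):
  0 ↦ (0,0)
  1 ↦ (0,1)
  2 ↦ (0,2)
  3 ↦ (0,3)
  4 ↦ (1,0)
  5 ↦ (1,1)
  6 ↦ (1,2)
  7 ↦ (1,3)
distinct pairs in image: 8 / 8 needed
  → bijection onto A×B; projections well-typed.

Answer: VALID PRODUCT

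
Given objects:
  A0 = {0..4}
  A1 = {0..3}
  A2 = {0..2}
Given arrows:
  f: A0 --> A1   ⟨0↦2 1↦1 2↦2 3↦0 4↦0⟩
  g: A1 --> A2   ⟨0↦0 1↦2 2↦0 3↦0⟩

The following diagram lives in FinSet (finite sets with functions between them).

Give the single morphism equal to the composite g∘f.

Answer: ⟨0↦0 1↦2 2↦0 3↦0 4↦0⟩

Trace:
  0 f-->2 g-->0
  1 f-->1 g-->2
  2 f-->2 g-->0
  3 f-->0 g-->0
  4 f-->0 g-->0
composite: ⟨0↦0 1↦2 2↦0 3↦0 4↦0⟩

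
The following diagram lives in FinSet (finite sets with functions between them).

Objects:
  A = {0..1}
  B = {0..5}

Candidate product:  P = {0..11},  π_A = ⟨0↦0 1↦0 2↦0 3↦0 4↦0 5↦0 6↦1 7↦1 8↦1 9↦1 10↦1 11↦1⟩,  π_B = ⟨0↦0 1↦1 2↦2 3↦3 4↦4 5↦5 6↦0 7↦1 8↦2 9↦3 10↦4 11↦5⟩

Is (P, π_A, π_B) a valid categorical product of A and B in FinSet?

|A|·|B| = 2·6 = 12;  |P| = 12
Check the pairing map k ↦ (π_A(k), π_B(k)):
  0 ↦ (0,0)
  1 ↦ (0,1)
  2 ↦ (0,2)
  3 ↦ (0,3)
  4 ↦ (0,4)
  5 ↦ (0,5)
  6 ↦ (1,0)
  7 ↦ (1,1)
  8 ↦ (1,2)
  9 ↦ (1,3)
  10 ↦ (1,4)
  11 ↦ (1,5)
distinct pairs in image: 12 / 12 needed
  → bijection onto A×B; projections well-typed.

Answer: VALID PRODUCT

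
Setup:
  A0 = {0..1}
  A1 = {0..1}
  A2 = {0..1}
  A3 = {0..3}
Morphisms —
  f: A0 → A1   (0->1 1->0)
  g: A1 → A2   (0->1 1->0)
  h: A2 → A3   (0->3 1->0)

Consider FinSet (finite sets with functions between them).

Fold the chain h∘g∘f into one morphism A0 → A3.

Answer: (0->3 1->0)

Work:
  0 f→1 g→0 h→3
  1 f→0 g→1 h→0
composite: (0->3 1->0)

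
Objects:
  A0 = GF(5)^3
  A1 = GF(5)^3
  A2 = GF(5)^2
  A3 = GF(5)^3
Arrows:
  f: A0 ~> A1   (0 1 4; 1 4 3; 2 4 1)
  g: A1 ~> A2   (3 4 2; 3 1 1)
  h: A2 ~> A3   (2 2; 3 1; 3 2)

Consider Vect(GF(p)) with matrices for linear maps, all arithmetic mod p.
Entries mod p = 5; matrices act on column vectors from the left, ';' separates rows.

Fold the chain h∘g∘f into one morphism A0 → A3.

Answer: (2 1 4; 2 2 4; 0 3 0)

Derivation:
  e0=(1,0,0) f~>(0,1,2) g~>(3,3) h~>(2,2,0)
  e1=(0,1,0) f~>(1,4,4) g~>(2,1) h~>(1,2,3)
  e2=(0,0,1) f~>(4,3,1) g~>(1,1) h~>(4,4,0)
composite: (2 1 4; 2 2 4; 0 3 0)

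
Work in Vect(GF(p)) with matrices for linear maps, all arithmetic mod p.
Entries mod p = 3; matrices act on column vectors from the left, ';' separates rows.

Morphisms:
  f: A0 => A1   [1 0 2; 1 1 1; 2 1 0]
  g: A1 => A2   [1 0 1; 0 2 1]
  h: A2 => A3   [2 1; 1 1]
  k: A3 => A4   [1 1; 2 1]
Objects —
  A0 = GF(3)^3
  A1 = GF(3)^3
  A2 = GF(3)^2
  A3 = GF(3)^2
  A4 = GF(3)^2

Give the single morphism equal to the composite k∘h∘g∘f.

Answer: [2 0 1; 0 2 1]

Trace:
  e0=⟨1,0,0⟩ f=>⟨1,1,2⟩ g=>⟨0,1⟩ h=>⟨1,1⟩ k=>⟨2,0⟩
  e1=⟨0,1,0⟩ f=>⟨0,1,1⟩ g=>⟨1,0⟩ h=>⟨2,1⟩ k=>⟨0,2⟩
  e2=⟨0,0,1⟩ f=>⟨2,1,0⟩ g=>⟨2,2⟩ h=>⟨0,1⟩ k=>⟨1,1⟩
composite: [2 0 1; 0 2 1]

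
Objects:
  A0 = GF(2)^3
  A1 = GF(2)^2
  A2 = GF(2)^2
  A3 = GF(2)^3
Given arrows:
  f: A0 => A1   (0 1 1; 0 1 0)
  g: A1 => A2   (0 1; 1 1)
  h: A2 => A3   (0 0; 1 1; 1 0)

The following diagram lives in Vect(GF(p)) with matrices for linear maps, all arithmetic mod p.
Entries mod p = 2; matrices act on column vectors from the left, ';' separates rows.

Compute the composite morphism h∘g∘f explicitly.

  e0=[1,0,0] f=>[0,0] g=>[0,0] h=>[0,0,0]
  e1=[0,1,0] f=>[1,1] g=>[1,0] h=>[0,1,1]
  e2=[0,0,1] f=>[1,0] g=>[0,1] h=>[0,1,0]
result: (0 0 0; 0 1 1; 0 1 0)

Answer: (0 0 0; 0 1 1; 0 1 0)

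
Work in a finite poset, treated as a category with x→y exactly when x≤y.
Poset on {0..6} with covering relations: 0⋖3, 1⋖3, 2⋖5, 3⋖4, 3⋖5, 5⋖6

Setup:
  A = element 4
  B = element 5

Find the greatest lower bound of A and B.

Lower bounds of A=4 and B=5: {0,1,3}
  0 ≤ 3
  1 ≤ 3
  3 ≤ 3
glb = 3

Answer: A∧B = 3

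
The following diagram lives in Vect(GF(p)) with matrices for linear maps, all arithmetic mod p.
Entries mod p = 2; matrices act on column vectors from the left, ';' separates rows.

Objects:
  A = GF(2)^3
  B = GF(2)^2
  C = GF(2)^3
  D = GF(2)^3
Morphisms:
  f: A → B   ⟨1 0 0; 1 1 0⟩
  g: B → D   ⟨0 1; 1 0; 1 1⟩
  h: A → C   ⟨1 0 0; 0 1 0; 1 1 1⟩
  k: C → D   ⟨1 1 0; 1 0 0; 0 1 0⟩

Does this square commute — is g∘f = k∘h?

1) trace f;g:
  e0=⟨1,0,0⟩ f→⟨1,1⟩ g→⟨1,1,0⟩
  e1=⟨0,1,0⟩ f→⟨0,1⟩ g→⟨1,0,1⟩
  e2=⟨0,0,1⟩ f→⟨0,0⟩ g→⟨0,0,0⟩
  ⟦path⟧₁ = ⟨1 1 0; 1 0 0; 0 1 0⟩
2) trace h;k:
  e0=⟨1,0,0⟩ h→⟨1,0,1⟩ k→⟨1,1,0⟩
  e1=⟨0,1,0⟩ h→⟨0,1,1⟩ k→⟨1,0,1⟩
  e2=⟨0,0,1⟩ h→⟨0,0,1⟩ k→⟨0,0,0⟩
  ⟦path⟧₂ = ⟨1 1 0; 1 0 0; 0 1 0⟩
Equal? same morphism ✓

Answer: COMMUTES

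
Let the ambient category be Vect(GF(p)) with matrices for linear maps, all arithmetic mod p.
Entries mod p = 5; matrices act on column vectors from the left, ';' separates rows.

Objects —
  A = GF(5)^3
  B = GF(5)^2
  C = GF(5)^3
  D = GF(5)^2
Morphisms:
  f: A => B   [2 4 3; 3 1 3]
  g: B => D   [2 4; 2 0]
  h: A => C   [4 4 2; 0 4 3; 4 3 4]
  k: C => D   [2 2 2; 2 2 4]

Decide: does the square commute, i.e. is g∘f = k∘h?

1) trace f;g:
  e0=[1,0,0] f=>[2,3] g=>[1,4]
  e1=[0,1,0] f=>[4,1] g=>[2,3]
  e2=[0,0,1] f=>[3,3] g=>[3,1]
  composite₁ = [1 2 3; 4 3 1]
2) trace h;k:
  e0=[1,0,0] h=>[4,0,4] k=>[1,4]
  e1=[0,1,0] h=>[4,4,3] k=>[2,3]
  e2=[0,0,1] h=>[2,3,4] k=>[3,1]
  composite₂ = [1 2 3; 4 3 1]
Equal? equal; square commutes

Answer: COMMUTES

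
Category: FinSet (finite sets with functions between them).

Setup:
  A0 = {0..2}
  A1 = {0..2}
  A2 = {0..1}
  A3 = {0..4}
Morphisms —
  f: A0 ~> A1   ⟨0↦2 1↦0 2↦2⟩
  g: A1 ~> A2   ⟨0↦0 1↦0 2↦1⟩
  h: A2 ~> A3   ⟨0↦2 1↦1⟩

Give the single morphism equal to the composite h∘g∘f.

  0 f~>2 g~>1 h~>1
  1 f~>0 g~>0 h~>2
  2 f~>2 g~>1 h~>1
result: ⟨0↦1 1↦2 2↦1⟩

Answer: ⟨0↦1 1↦2 2↦1⟩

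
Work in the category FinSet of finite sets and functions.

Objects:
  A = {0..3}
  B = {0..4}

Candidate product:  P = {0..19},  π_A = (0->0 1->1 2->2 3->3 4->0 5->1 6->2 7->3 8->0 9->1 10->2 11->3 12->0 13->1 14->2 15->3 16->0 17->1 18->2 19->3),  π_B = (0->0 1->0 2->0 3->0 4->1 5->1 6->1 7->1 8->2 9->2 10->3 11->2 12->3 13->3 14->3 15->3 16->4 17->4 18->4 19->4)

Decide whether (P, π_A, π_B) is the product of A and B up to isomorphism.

Answer: NOT A VALID PRODUCT — duplicate pair at indices 14,10

Trace:
|A|·|B| = 4·5 = 20;  |P| = 20
Check the pairing map k ↦ (π_A(k), π_B(k)):
  0 -> (0,0)
  1 -> (1,0)
  2 -> (2,0)
  3 -> (3,0)
  4 -> (0,1)
  5 -> (1,1)
  6 -> (2,1)
  7 -> (3,1)
  8 -> (0,2)
  9 -> (1,2)
  10 -> (2,3)
  11 -> (3,2)
  12 -> (0,3)
  13 -> (1,3)
  14 -> (2,3)  ✗ repeats pair of k=10
  15 -> (3,3)
  16 -> (0,4)
  17 -> (1,4)
  18 -> (2,4)
  19 -> (3,4)
distinct pairs in image: 19 / 20 needed
  → (2,3) hit at k=10 and k=14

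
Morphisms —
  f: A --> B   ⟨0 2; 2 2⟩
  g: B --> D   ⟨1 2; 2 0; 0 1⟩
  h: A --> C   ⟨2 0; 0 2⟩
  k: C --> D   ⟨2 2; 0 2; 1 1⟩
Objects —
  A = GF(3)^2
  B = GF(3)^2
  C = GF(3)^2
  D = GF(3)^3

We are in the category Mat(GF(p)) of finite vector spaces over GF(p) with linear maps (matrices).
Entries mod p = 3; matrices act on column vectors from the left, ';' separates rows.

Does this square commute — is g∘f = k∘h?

Answer: DOES NOT COMMUTE

Derivation:
1) trace f;g:
  e0=[1,0] f-->[0,2] g-->[1,0,2]
  e1=[0,1] f-->[2,2] g-->[0,1,2]
  composite₁ = ⟨1 0; 0 1; 2 2⟩
2) trace h;k:
  e0=[1,0] h-->[2,0] k-->[1,0,2]
  e1=[0,1] h-->[0,2] k-->[1,1,2]
  composite₂ = ⟨1 1; 0 1; 2 2⟩
Equal? NO — does not commute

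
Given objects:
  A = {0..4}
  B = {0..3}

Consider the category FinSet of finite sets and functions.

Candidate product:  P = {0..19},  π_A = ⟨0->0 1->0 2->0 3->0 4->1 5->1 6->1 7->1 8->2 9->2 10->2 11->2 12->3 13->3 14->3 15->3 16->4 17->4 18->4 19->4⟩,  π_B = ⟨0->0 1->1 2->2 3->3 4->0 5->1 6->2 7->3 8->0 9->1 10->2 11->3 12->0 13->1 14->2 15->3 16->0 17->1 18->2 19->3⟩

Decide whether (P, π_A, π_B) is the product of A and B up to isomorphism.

Answer: VALID PRODUCT

Derivation:
|A|·|B| = 5·4 = 20;  |P| = 20
Check the pairing map k ↦ (π_A(k), π_B(k)):
  0 -> (0,0)
  1 -> (0,1)
  2 -> (0,2)
  3 -> (0,3)
  4 -> (1,0)
  5 -> (1,1)
  6 -> (1,2)
  7 -> (1,3)
  8 -> (2,0)
  9 -> (2,1)
  10 -> (2,2)
  11 -> (2,3)
  12 -> (3,0)
  13 -> (3,1)
  14 -> (3,2)
  15 -> (3,3)
  16 -> (4,0)
  17 -> (4,1)
  18 -> (4,2)
  19 -> (4,3)
distinct pairs in image: 20 / 20 needed
  → bijection onto A×B; projections well-typed.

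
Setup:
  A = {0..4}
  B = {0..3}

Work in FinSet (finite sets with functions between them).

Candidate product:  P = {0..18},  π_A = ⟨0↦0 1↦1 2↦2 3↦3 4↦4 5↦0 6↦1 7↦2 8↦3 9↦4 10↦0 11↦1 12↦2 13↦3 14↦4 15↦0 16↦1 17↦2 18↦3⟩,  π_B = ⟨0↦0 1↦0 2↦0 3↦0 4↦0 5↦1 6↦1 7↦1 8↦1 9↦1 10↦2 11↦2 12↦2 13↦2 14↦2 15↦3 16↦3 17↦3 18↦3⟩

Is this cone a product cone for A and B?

Answer: NOT A VALID PRODUCT — |P|=19 ≠ |A|·|B|=20

Work:
|A|·|B| = 5·4 = 20;  |P| = 19
  → cardinalities differ; no bijection possible.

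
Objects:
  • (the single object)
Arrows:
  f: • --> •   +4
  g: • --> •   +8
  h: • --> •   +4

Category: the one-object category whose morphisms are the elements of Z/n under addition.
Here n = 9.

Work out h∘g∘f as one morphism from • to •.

  0 +4≡4 +8≡3 +4≡7  (mod 9)
composite: +7

Answer: +7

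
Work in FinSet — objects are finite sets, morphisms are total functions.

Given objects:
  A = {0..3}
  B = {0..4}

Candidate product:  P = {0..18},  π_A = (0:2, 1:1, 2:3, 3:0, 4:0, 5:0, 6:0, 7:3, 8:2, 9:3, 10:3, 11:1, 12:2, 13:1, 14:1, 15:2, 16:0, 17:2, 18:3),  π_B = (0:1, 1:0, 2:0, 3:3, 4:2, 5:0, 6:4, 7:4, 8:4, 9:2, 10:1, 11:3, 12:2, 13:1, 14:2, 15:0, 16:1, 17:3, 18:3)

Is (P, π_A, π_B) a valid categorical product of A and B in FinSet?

Answer: NOT A VALID PRODUCT — |P|=19 ≠ |A|·|B|=20

Derivation:
|A|·|B| = 4·5 = 20;  |P| = 19
  → cardinalities differ; no bijection possible.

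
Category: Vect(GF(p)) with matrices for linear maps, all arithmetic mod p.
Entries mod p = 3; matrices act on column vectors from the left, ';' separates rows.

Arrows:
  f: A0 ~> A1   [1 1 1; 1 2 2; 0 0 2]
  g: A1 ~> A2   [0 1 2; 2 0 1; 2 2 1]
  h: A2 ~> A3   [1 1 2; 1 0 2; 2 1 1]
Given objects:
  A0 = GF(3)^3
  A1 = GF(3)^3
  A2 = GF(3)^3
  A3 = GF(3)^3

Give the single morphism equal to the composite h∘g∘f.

Answer: [2 1 2; 0 2 1; 2 0 0]

Derivation:
  e0=[1,0,0] f~>[1,1,0] g~>[1,2,1] h~>[2,0,2]
  e1=[0,1,0] f~>[1,2,0] g~>[2,2,0] h~>[1,2,0]
  e2=[0,0,1] f~>[1,2,2] g~>[0,1,2] h~>[2,1,0]
composite: [2 1 2; 0 2 1; 2 0 0]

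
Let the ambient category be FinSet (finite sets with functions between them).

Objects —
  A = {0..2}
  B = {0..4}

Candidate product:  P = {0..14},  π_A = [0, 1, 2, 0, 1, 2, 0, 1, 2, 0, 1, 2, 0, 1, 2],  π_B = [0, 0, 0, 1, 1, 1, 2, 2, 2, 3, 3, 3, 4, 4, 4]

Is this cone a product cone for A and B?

|A|·|B| = 3·5 = 15;  |P| = 15
Check the pairing map k ↦ (π_A(k), π_B(k)):
  0 ↦ (0,0)
  1 ↦ (1,0)
  2 ↦ (2,0)
  3 ↦ (0,1)
  4 ↦ (1,1)
  5 ↦ (2,1)
  6 ↦ (0,2)
  7 ↦ (1,2)
  8 ↦ (2,2)
  9 ↦ (0,3)
  10 ↦ (1,3)
  11 ↦ (2,3)
  12 ↦ (0,4)
  13 ↦ (1,4)
  14 ↦ (2,4)
distinct pairs in image: 15 / 15 needed
  → bijection onto A×B; projections well-typed.

Answer: VALID PRODUCT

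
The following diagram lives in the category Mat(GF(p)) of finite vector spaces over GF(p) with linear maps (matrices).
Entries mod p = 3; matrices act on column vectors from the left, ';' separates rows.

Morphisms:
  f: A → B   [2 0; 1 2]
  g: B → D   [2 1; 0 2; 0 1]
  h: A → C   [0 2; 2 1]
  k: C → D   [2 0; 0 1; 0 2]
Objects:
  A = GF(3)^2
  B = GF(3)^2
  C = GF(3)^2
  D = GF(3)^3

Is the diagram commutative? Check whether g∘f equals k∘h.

Path 1 = f;g:
  e0=⟨1,0⟩ f→⟨2,1⟩ g→⟨2,2,1⟩
  e1=⟨0,1⟩ f→⟨0,2⟩ g→⟨2,1,2⟩
  composite₁ = [2 2; 2 1; 1 2]
Path 2 = h;k:
  e0=⟨1,0⟩ h→⟨0,2⟩ k→⟨0,2,1⟩
  e1=⟨0,1⟩ h→⟨2,1⟩ k→⟨1,1,2⟩
  composite₂ = [0 1; 2 1; 1 2]
Equal? differ; not commutative

Answer: DOES NOT COMMUTE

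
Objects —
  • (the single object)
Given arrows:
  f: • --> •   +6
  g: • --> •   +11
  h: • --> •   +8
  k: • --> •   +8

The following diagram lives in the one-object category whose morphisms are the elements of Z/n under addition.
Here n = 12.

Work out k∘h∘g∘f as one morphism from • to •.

Answer: +9

Derivation:
  0 +6≡6 +11≡5 +8≡1 +8≡9  (mod 12)
⟦path⟧: +9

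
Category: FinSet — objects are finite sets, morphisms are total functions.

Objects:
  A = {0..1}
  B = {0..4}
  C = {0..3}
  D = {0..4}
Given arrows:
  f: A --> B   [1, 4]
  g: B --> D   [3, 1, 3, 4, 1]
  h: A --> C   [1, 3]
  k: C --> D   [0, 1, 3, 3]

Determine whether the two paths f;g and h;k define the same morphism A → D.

Answer: DOES NOT COMMUTE

Trace:
Path 1 = f;g:
  0 f-->1 g-->1
  1 f-->4 g-->1
  ⟦path⟧₁ = [1, 1]
Path 2 = h;k:
  0 h-->1 k-->1
  1 h-->3 k-->3
  ⟦path⟧₂ = [1, 3]
Equal? distinct morphisms ✗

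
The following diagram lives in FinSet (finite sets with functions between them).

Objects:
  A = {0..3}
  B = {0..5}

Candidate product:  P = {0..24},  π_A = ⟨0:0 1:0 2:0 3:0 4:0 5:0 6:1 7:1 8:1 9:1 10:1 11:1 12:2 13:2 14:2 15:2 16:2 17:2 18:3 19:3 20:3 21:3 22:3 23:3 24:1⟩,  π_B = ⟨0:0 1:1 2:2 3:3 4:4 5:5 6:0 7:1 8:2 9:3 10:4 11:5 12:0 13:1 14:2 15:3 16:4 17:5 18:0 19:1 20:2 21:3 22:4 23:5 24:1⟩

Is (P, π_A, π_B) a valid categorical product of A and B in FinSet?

Answer: NOT A VALID PRODUCT — |P|=25 ≠ |A|·|B|=24

Derivation:
|A|·|B| = 4·6 = 24;  |P| = 25
  → cardinalities differ; no bijection possible.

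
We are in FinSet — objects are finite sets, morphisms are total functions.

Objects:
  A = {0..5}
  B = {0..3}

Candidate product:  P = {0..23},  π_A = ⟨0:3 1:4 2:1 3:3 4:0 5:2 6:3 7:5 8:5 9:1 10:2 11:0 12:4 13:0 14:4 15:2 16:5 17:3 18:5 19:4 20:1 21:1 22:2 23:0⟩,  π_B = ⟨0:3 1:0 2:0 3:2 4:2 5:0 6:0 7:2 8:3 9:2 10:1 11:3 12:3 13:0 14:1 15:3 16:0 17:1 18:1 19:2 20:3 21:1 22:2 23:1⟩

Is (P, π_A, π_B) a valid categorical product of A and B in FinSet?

|A|·|B| = 6·4 = 24;  |P| = 24
Check the pairing map k ↦ (π_A(k), π_B(k)):
  0 : (3,3)
  1 : (4,0)
  2 : (1,0)
  3 : (3,2)
  4 : (0,2)
  5 : (2,0)
  6 : (3,0)
  7 : (5,2)
  8 : (5,3)
  9 : (1,2)
  10 : (2,1)
  11 : (0,3)
  12 : (4,3)
  13 : (0,0)
  14 : (4,1)
  15 : (2,3)
  16 : (5,0)
  17 : (3,1)
  18 : (5,1)
  19 : (4,2)
  20 : (1,3)
  21 : (1,1)
  22 : (2,2)
  23 : (0,1)
distinct pairs in image: 24 / 24 needed
  → bijection onto A×B; projections well-typed.

Answer: VALID PRODUCT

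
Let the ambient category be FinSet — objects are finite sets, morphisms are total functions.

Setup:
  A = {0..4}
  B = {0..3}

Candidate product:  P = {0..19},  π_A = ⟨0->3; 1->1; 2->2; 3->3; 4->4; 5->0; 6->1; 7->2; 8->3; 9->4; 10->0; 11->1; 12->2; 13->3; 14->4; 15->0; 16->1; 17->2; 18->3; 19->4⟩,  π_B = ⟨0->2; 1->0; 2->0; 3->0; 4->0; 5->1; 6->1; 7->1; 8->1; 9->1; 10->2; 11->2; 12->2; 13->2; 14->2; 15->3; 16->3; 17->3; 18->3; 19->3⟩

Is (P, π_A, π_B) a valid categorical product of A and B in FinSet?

|A|·|B| = 5·4 = 20;  |P| = 20
Check the pairing map k ↦ (π_A(k), π_B(k)):
  0 -> (3,2)
  1 -> (1,0)
  2 -> (2,0)
  3 -> (3,0)
  4 -> (4,0)
  5 -> (0,1)
  6 -> (1,1)
  7 -> (2,1)
  8 -> (3,1)
  9 -> (4,1)
  10 -> (0,2)
  11 -> (1,2)
  12 -> (2,2)
  13 -> (3,2)  ✗ repeats pair of k=0
  14 -> (4,2)
  15 -> (0,3)
  16 -> (1,3)
  17 -> (2,3)
  18 -> (3,3)
  19 -> (4,3)
distinct pairs in image: 19 / 20 needed
  → (3,2) hit at k=0 and k=13

Answer: NOT A VALID PRODUCT — duplicate pair at indices 13,0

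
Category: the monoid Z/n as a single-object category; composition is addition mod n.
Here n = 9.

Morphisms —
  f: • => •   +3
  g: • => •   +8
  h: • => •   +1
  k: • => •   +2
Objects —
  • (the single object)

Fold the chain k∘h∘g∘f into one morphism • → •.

  0 +3≡3 +8≡2 +1≡3 +2≡5  (mod 9)
⟦path⟧: +5

Answer: +5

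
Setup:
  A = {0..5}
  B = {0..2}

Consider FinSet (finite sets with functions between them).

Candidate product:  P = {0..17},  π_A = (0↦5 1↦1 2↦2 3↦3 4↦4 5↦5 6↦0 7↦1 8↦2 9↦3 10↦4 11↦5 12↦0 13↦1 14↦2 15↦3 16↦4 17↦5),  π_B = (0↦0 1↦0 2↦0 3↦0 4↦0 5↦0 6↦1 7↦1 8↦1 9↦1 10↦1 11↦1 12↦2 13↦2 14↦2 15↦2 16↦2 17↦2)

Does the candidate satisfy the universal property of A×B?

Answer: NOT A VALID PRODUCT — duplicate pair at indices 5,0

Derivation:
|A|·|B| = 6·3 = 18;  |P| = 18
Check the pairing map k ↦ (π_A(k), π_B(k)):
  0 ↦ (5,0)
  1 ↦ (1,0)
  2 ↦ (2,0)
  3 ↦ (3,0)
  4 ↦ (4,0)
  5 ↦ (5,0)  ✗ repeats pair of k=0
  6 ↦ (0,1)
  7 ↦ (1,1)
  8 ↦ (2,1)
  9 ↦ (3,1)
  10 ↦ (4,1)
  11 ↦ (5,1)
  12 ↦ (0,2)
  13 ↦ (1,2)
  14 ↦ (2,2)
  15 ↦ (3,2)
  16 ↦ (4,2)
  17 ↦ (5,2)
distinct pairs in image: 17 / 18 needed
  → (5,0) hit at k=0 and k=5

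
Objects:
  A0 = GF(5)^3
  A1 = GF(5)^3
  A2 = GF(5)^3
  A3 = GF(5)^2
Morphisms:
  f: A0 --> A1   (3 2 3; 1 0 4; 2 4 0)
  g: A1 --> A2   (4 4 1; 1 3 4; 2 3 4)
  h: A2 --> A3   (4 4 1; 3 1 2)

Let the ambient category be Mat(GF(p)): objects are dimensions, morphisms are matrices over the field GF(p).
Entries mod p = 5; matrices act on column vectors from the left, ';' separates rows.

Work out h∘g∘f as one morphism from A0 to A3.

Answer: (0 0 0; 2 4 0)

Work:
  e0=(1,0,0) f-->(3,1,2) g-->(3,4,2) h-->(0,2)
  e1=(0,1,0) f-->(2,0,4) g-->(2,3,0) h-->(0,4)
  e2=(0,0,1) f-->(3,4,0) g-->(3,0,3) h-->(0,0)
⟦path⟧: (0 0 0; 2 4 0)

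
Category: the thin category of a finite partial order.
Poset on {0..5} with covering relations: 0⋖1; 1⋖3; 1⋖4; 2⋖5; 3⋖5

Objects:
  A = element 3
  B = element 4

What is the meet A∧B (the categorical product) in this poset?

Common predecessors of 3,4: {0,1}
  0 ⊑ 1
  1 ⊑ 1
glb = 1

Answer: A∧B = 1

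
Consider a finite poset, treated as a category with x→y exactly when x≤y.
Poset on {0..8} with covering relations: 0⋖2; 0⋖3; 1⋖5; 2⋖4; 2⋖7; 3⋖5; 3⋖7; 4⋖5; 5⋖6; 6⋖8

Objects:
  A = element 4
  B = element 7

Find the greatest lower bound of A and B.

Answer: A∧B = 2

Trace:
Lower bounds of A=4 and B=7: {0,2}
  0 ≤ 2
  2 ≤ 2
glb = 2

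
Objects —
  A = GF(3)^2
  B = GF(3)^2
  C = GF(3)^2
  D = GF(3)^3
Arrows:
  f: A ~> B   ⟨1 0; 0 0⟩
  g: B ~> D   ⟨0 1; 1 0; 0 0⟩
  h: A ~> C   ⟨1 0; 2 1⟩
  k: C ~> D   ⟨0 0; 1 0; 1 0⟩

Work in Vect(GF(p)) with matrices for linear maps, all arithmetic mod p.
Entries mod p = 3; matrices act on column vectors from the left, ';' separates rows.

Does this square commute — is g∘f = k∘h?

Path 1 = f;g:
  e0=(1,0) f~>(1,0) g~>(0,1,0)
  e1=(0,1) f~>(0,0) g~>(0,0,0)
  ⟦path⟧₁ = ⟨0 0; 1 0; 0 0⟩
Path 2 = h;k:
  e0=(1,0) h~>(1,2) k~>(0,1,1)
  e1=(0,1) h~>(0,1) k~>(0,0,0)
  ⟦path⟧₂ = ⟨0 0; 1 0; 1 0⟩
Equal? differ; not commutative

Answer: DOES NOT COMMUTE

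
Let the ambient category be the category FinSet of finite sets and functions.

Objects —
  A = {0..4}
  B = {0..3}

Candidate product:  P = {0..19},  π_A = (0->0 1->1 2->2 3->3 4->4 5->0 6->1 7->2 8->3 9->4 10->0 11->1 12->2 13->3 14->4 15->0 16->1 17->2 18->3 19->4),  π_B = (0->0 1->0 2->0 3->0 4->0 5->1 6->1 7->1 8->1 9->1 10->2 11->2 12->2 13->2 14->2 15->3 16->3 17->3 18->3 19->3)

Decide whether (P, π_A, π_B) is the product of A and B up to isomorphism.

Answer: VALID PRODUCT

Trace:
|A|·|B| = 5·4 = 20;  |P| = 20
Check the pairing map k ↦ (π_A(k), π_B(k)):
  0 -> (0,0)
  1 -> (1,0)
  2 -> (2,0)
  3 -> (3,0)
  4 -> (4,0)
  5 -> (0,1)
  6 -> (1,1)
  7 -> (2,1)
  8 -> (3,1)
  9 -> (4,1)
  10 -> (0,2)
  11 -> (1,2)
  12 -> (2,2)
  13 -> (3,2)
  14 -> (4,2)
  15 -> (0,3)
  16 -> (1,3)
  17 -> (2,3)
  18 -> (3,3)
  19 -> (4,3)
distinct pairs in image: 20 / 20 needed
  → bijection onto A×B; projections well-typed.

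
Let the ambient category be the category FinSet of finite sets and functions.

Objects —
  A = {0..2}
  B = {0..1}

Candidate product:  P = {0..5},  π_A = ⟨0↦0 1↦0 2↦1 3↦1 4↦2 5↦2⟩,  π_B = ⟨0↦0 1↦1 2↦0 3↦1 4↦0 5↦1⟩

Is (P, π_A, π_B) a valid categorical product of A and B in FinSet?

Answer: VALID PRODUCT

Work:
|A|·|B| = 3·2 = 6;  |P| = 6
Check the pairing map k ↦ (π_A(k), π_B(k)):
  0 ↦ (0,0)
  1 ↦ (0,1)
  2 ↦ (1,0)
  3 ↦ (1,1)
  4 ↦ (2,0)
  5 ↦ (2,1)
distinct pairs in image: 6 / 6 needed
  → bijection onto A×B; projections well-typed.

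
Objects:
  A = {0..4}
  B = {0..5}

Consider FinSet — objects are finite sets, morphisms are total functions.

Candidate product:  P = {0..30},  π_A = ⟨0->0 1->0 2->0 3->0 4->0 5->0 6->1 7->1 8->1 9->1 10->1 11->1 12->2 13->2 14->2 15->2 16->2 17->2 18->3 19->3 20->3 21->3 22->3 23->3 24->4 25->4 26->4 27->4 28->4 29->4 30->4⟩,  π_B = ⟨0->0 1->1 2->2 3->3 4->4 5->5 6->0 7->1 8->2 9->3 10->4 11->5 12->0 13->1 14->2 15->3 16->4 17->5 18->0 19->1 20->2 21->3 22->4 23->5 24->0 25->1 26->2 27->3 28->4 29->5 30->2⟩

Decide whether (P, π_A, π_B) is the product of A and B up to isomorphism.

Answer: NOT A VALID PRODUCT — |P|=31 ≠ |A|·|B|=30

Derivation:
|A|·|B| = 5·6 = 30;  |P| = 31
  → cardinalities differ; no bijection possible.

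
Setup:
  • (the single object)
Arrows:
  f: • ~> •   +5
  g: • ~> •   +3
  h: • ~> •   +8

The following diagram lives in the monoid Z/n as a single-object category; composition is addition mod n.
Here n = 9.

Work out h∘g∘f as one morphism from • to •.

Answer: +7

Work:
  0 +5≡5 +3≡8 +8≡7  (mod 9)
result: +7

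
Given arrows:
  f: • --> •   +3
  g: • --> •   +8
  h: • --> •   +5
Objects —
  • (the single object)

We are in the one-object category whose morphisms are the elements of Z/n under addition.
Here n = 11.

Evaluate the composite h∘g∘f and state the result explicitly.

Answer: +5

Work:
  0 +3≡3 +8≡0 +5≡5  (mod 11)
result: +5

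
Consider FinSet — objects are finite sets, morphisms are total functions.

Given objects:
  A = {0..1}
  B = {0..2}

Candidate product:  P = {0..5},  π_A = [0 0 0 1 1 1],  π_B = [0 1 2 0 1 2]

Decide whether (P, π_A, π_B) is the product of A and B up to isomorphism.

|A|·|B| = 2·3 = 6;  |P| = 6
Check the pairing map k ↦ (π_A(k), π_B(k)):
  0 : (0,0)
  1 : (0,1)
  2 : (0,2)
  3 : (1,0)
  4 : (1,1)
  5 : (1,2)
distinct pairs in image: 6 / 6 needed
  → bijection onto A×B; projections well-typed.

Answer: VALID PRODUCT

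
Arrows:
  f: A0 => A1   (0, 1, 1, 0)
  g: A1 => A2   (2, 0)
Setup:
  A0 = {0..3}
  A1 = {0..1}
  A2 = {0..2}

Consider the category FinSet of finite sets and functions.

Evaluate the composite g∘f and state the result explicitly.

Answer: (2, 0, 0, 2)

Derivation:
  0 f=>0 g=>2
  1 f=>1 g=>0
  2 f=>1 g=>0
  3 f=>0 g=>2
composite: (2, 0, 0, 2)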